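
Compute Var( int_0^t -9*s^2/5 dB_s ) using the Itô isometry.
Var = 81*t^5/125

The Itô integral of a deterministic integrand f(s) has mean 0 because each increment f(s) * (B_{s+ds} - B_s) has mean 0. By the Itô isometry:
  Var( int_0^t f(s) dB_s ) = E[ (int_0^t f(s) dB_s)^2 ] = int_0^t f(s)^2 ds.
Here f(s) = -9*s^2/5, so f(s)^2 = 81*s^4/25. Integrate:
  int_0^t (81*s^4/25) ds = 81*t^5/125.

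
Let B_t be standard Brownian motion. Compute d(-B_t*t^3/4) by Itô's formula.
d(-B_t*t^3/4) = (-3*B_t*t^2/4) dt + (-t^3/4) dB_t

Itô's formula for f(t, x): d f(t, B_t) = (f_t + (1/2) f_xx) dt + f_x dB_t. Compute partials of f(t, x) = -t^3*x/4:
  f_t(t,x)  = -3*t^2*x/4
  f_x(t,x)  = -t^3/4
  f_xx(t,x) = 0
Assemble drift = f_t + (1/2) f_xx = -3*t^2*x/4 and diffusion = f_x = -t^3/4. Substituting x = B_t:
  d(-B_t*t^3/4) = (-3*B_t*t^2/4) dt + (-t^3/4) dB_t.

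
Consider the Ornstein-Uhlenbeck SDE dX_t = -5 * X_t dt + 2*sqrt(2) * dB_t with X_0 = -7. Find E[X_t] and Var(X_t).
E[X_t] = -7*exp(-5*t); Var(X_t) = 4/5 - 4*exp(-10*t)/5

The OU SDE dX = -theta X dt + sigma dB admits the integrating factor exp(theta t): d(exp(theta t) X_t) = sigma exp(theta t) dB_t. Integrating from 0 to t:
  X_t = x_0 * exp(-theta t) + sigma * int_0^t exp(-theta (t-s)) dB_s.
The Itô integral has mean 0 and (by the Itô isometry) variance sigma^2 * int_0^t exp(-2 theta (t - s)) ds = sigma^2 * (1 - exp(-2 theta t)) / (2 theta).
With theta = 5, sigma = 2*sqrt(2), x_0 = -7:
  E[X_t] = -7 * exp(-5 t) = -7*exp(-5*t)
  Var(X_t) = (2*sqrt(2))^2 * (1 - exp(-2*5 t)) / (2 * 5) = 4/5 - 4*exp(-10*t)/5.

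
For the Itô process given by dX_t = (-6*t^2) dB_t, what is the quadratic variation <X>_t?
<X>_t = 36*t^5/5

For an Itô process dX_t = a(t) dt + b(t) dB_t, the quadratic variation is <X>_t = int_0^t b(s)^2 ds (the drift term does not contribute). Here b(s) = -6*s^2, so
  b(s)^2 = 36*s^4.
Integrating from 0 to t:
  <X>_t = int_0^t (36*s^4) ds = 36*t^5/5.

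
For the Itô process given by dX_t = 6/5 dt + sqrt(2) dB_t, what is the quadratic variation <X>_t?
<X>_t = 2*t

For an Itô process dX_t = a(t) dt + b(t) dB_t, the quadratic variation is <X>_t = int_0^t b(s)^2 ds (the drift term does not contribute). Here b(s) = sqrt(2), so
  b(s)^2 = 2.
Integrating from 0 to t:
  <X>_t = int_0^t (2) ds = 2*t.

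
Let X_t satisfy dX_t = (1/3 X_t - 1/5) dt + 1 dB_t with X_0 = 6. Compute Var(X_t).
Var(X_t) = 3*exp(2*t/3)/2 - 3/2

The variance V(t) = Var(X_t) satisfies V'(t) = 2 a V(t) + c^2 with V(0) = 0 (drift coefficient is linear in X, diffusion is constant). With a = 1/3, c = 1, the solution is
  V(t) = (c^2 / (2 a)) * (exp(2 a t) - 1)
       = (1^2 / (2*(1/3))) * (exp((2/3) t) - 1)
       = 3*exp(2*t/3)/2 - 3/2.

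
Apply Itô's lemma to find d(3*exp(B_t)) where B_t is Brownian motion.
d(3*exp(B_t)) = (3*exp(B_t)/2) dt + (3*exp(B_t)) dB_t

Itô's formula for f(B_t) gives d f(B_t) = f'(B_t) dB_t + (1/2) f''(B_t) dt. Compute derivatives of f(x) = 3*exp(x):
  f'(x)  = 3*exp(x)
  f''(x) = 3*exp(x)
Substitute x = B_t and multiply the f'' term by 1/2:
  drift     = (1/2) * (3*exp(x)) evaluated at B_t = 3*exp(B_t)/2
  diffusion = (3*exp(x)) evaluated at B_t = 3*exp(B_t)
Therefore d(3*exp(B_t)) = (3*exp(B_t)/2) dt + (3*exp(B_t)) dB_t.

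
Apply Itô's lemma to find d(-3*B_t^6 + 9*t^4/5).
d(-3*B_t^6 + 9*t^4/5) = (-45*B_t^4 + 36*t^3/5) dt + (-18*B_t^5) dB_t

Itô's formula for f(t, x): d f(t, B_t) = (f_t + (1/2) f_xx) dt + f_x dB_t. Compute partials of f(t, x) = 9*t^4/5 - 3*x^6:
  f_t(t,x)  = 36*t^3/5
  f_x(t,x)  = -18*x^5
  f_xx(t,x) = -90*x^4
Assemble drift = f_t + (1/2) f_xx = 36*t^3/5 - 45*x^4 and diffusion = f_x = -18*x^5. Substituting x = B_t:
  d(-3*B_t^6 + 9*t^4/5) = (-45*B_t^4 + 36*t^3/5) dt + (-18*B_t^5) dB_t.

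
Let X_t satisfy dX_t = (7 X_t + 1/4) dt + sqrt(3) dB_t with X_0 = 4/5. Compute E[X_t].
E[X_t] = 117*exp(7*t)/140 - 1/28

Taking expectations and using E[dB_t] = 0, the mean m(t) = E[X_t] satisfies the ODE m'(t) = a m(t) + b with m(0) = x_0. With a = 7, b = 1/4, x_0 = 4/5, the solution is
  m(t) = x_0 * exp(a t) + (b/a) * (exp(a t) - 1)
       = (4/5) * exp(7 t) + ((1/4)/7) * (exp(7 t) - 1)
       = 117*exp(7*t)/140 - 1/28.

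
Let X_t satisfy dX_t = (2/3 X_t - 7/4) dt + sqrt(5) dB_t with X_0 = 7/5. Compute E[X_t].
E[X_t] = 21/8 - 49*exp(2*t/3)/40

Taking expectations and using E[dB_t] = 0, the mean m(t) = E[X_t] satisfies the ODE m'(t) = a m(t) + b with m(0) = x_0. With a = 2/3, b = -7/4, x_0 = 7/5, the solution is
  m(t) = x_0 * exp(a t) + (b/a) * (exp(a t) - 1)
       = (7/5) * exp((2/3) t) + ((-7/4)/(2/3)) * (exp((2/3) t) - 1)
       = 21/8 - 49*exp(2*t/3)/40.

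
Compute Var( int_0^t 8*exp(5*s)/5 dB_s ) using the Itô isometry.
Var = 32*exp(10*t)/125 - 32/125

The Itô integral of a deterministic integrand f(s) has mean 0 because each increment f(s) * (B_{s+ds} - B_s) has mean 0. By the Itô isometry:
  Var( int_0^t f(s) dB_s ) = E[ (int_0^t f(s) dB_s)^2 ] = int_0^t f(s)^2 ds.
Here f(s) = 8*exp(5*s)/5, so f(s)^2 = 64*exp(10*s)/25. Integrate:
  int_0^t (64*exp(10*s)/25) ds = 32*exp(10*t)/125 - 32/125.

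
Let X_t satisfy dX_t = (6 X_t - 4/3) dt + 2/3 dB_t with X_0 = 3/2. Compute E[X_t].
E[X_t] = 23*exp(6*t)/18 + 2/9

Taking expectations and using E[dB_t] = 0, the mean m(t) = E[X_t] satisfies the ODE m'(t) = a m(t) + b with m(0) = x_0. With a = 6, b = -4/3, x_0 = 3/2, the solution is
  m(t) = x_0 * exp(a t) + (b/a) * (exp(a t) - 1)
       = (3/2) * exp(6 t) + ((-4/3)/6) * (exp(6 t) - 1)
       = 23*exp(6*t)/18 + 2/9.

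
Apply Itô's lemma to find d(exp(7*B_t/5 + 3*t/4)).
d(exp(7*B_t/5 + 3*t/4)) = (173*exp(7*B_t/5 + 3*t/4)/100) dt + (7*exp(7*B_t/5 + 3*t/4)/5) dB_t

Itô's formula for f(t, x): d f(t, B_t) = (f_t + (1/2) f_xx) dt + f_x dB_t. Compute partials of f(t, x) = exp(3*t/4 + 7*x/5):
  f_t(t,x)  = 3*exp(3*t/4 + 7*x/5)/4
  f_x(t,x)  = 7*exp(3*t/4 + 7*x/5)/5
  f_xx(t,x) = 49*exp(3*t/4 + 7*x/5)/25
Assemble drift = f_t + (1/2) f_xx = 173*exp(3*t/4 + 7*x/5)/100 and diffusion = f_x = 7*exp(3*t/4 + 7*x/5)/5. Substituting x = B_t:
  d(exp(7*B_t/5 + 3*t/4)) = (173*exp(7*B_t/5 + 3*t/4)/100) dt + (7*exp(7*B_t/5 + 3*t/4)/5) dB_t.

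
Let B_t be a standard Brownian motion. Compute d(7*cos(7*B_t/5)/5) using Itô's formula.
d(7*cos(7*B_t/5)/5) = (-343*cos(7*B_t/5)/250) dt + (-49*sin(7*B_t/5)/25) dB_t

Itô's formula for f(B_t) gives d f(B_t) = f'(B_t) dB_t + (1/2) f''(B_t) dt. Compute derivatives of f(x) = 7*cos(7*x/5)/5:
  f'(x)  = -49*sin(7*x/5)/25
  f''(x) = -343*cos(7*x/5)/125
Substitute x = B_t and multiply the f'' term by 1/2:
  drift     = (1/2) * (-343*cos(7*x/5)/125) evaluated at B_t = -343*cos(7*B_t/5)/250
  diffusion = (-49*sin(7*x/5)/25) evaluated at B_t = -49*sin(7*B_t/5)/25
Therefore d(7*cos(7*B_t/5)/5) = (-343*cos(7*B_t/5)/250) dt + (-49*sin(7*B_t/5)/25) dB_t.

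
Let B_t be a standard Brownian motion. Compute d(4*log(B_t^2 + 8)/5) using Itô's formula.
d(4*log(B_t^2 + 8)/5) = (4*(8 - B_t^2)/(5*(B_t^2 + 8)^2)) dt + (8*B_t/(5*(B_t^2 + 8))) dB_t

Itô's formula for f(B_t) gives d f(B_t) = f'(B_t) dB_t + (1/2) f''(B_t) dt. Compute derivatives of f(x) = 4*log(x^2 + 8)/5:
  f'(x)  = 8*x/(5*(x^2 + 8))
  f''(x) = 8*(8 - x^2)/(5*(x^2 + 8)^2)
Substitute x = B_t and multiply the f'' term by 1/2:
  drift     = (1/2) * (8*(8 - x^2)/(5*(x^2 + 8)^2)) evaluated at B_t = 4*(8 - B_t^2)/(5*(B_t^2 + 8)^2)
  diffusion = (8*x/(5*(x^2 + 8))) evaluated at B_t = 8*B_t/(5*(B_t^2 + 8))
Therefore d(4*log(B_t^2 + 8)/5) = (4*(8 - B_t^2)/(5*(B_t^2 + 8)^2)) dt + (8*B_t/(5*(B_t^2 + 8))) dB_t.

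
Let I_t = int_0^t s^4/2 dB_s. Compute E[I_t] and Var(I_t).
E[I_t] = 0; Var(I_t) = t^9/36

The Itô integral of a deterministic integrand f(s) has mean 0 because each increment f(s) * (B_{s+ds} - B_s) has mean 0. By the Itô isometry:
  Var( int_0^t f(s) dB_s ) = E[ (int_0^t f(s) dB_s)^2 ] = int_0^t f(s)^2 ds.
Here f(s) = s^4/2, so f(s)^2 = s^8/4. Integrate:
  int_0^t (s^8/4) ds = t^9/36.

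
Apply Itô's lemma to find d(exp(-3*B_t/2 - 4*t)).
d(exp(-3*B_t/2 - 4*t)) = (-23*exp(-3*B_t/2 - 4*t)/8) dt + (-3*exp(-3*B_t/2 - 4*t)/2) dB_t

Itô's formula for f(t, x): d f(t, B_t) = (f_t + (1/2) f_xx) dt + f_x dB_t. Compute partials of f(t, x) = exp(-4*t - 3*x/2):
  f_t(t,x)  = -4*exp(-4*t - 3*x/2)
  f_x(t,x)  = -3*exp(-4*t - 3*x/2)/2
  f_xx(t,x) = 9*exp(-4*t - 3*x/2)/4
Assemble drift = f_t + (1/2) f_xx = -23*exp(-4*t - 3*x/2)/8 and diffusion = f_x = -3*exp(-4*t - 3*x/2)/2. Substituting x = B_t:
  d(exp(-3*B_t/2 - 4*t)) = (-23*exp(-3*B_t/2 - 4*t)/8) dt + (-3*exp(-3*B_t/2 - 4*t)/2) dB_t.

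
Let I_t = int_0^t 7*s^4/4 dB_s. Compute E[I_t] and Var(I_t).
E[I_t] = 0; Var(I_t) = 49*t^9/144

The Itô integral of a deterministic integrand f(s) has mean 0 because each increment f(s) * (B_{s+ds} - B_s) has mean 0. By the Itô isometry:
  Var( int_0^t f(s) dB_s ) = E[ (int_0^t f(s) dB_s)^2 ] = int_0^t f(s)^2 ds.
Here f(s) = 7*s^4/4, so f(s)^2 = 49*s^8/16. Integrate:
  int_0^t (49*s^8/16) ds = 49*t^9/144.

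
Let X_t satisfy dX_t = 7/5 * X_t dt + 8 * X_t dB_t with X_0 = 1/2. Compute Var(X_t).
Var(X_t) = (exp(64*t) - 1)*exp(14*t/5)/4

For GBM dX = mu X dt + sigma X dB with X_0 = x_0, apply Itô to Y = log X: dY = (mu - sigma^2/2) dt + sigma dB, so Y_t = log(x_0) + (mu - sigma^2/2) t + sigma B_t and hence X_t = x_0 * exp((mu - sigma^2/2) t + sigma B_t).
With mu = 7/5, sigma = 8, x_0 = 1/2, this gives:
  X_t = 1/2 * exp((-153/5) * t + (8) * B_t).
Since sigma*B_t ~ Normal(0, sigma^2 t), E[exp(sigma*B_t)] = exp(sigma^2 t / 2); so E[X_t] = x_0 * exp((mu - sigma^2/2) t) * exp(sigma^2 t / 2) = x_0 * exp(mu t) = exp(7*t/5)/2.
Var(X_t) = E[X_t^2] - (E[X_t])^2 = x_0^2 * exp(2 mu t) * (exp(sigma^2 t) - 1) = (exp(64*t) - 1)*exp(14*t/5)/4.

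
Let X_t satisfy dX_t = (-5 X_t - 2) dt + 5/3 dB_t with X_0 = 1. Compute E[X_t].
E[X_t] = -2/5 + 7*exp(-5*t)/5

Taking expectations and using E[dB_t] = 0, the mean m(t) = E[X_t] satisfies the ODE m'(t) = a m(t) + b with m(0) = x_0. With a = -5, b = -2, x_0 = 1, the solution is
  m(t) = x_0 * exp(a t) + (b/a) * (exp(a t) - 1)
       = 1 * exp((-5) t) + ((-2)/(-5)) * (exp((-5) t) - 1)
       = -2/5 + 7*exp(-5*t)/5.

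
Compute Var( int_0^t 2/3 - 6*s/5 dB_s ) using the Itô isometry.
Var = 4*t*(27*t^2 - 45*t + 25)/225

The Itô integral of a deterministic integrand f(s) has mean 0 because each increment f(s) * (B_{s+ds} - B_s) has mean 0. By the Itô isometry:
  Var( int_0^t f(s) dB_s ) = E[ (int_0^t f(s) dB_s)^2 ] = int_0^t f(s)^2 ds.
Here f(s) = 2/3 - 6*s/5, so f(s)^2 = 4*(9*s - 5)^2/225. Integrate:
  int_0^t (4*(9*s - 5)^2/225) ds = 4*t*(27*t^2 - 45*t + 25)/225.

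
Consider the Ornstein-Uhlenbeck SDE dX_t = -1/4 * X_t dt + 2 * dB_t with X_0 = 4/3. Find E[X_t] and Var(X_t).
E[X_t] = 4*exp(-t/4)/3; Var(X_t) = 8 - 8*exp(-t/2)

The OU SDE dX = -theta X dt + sigma dB admits the integrating factor exp(theta t): d(exp(theta t) X_t) = sigma exp(theta t) dB_t. Integrating from 0 to t:
  X_t = x_0 * exp(-theta t) + sigma * int_0^t exp(-theta (t-s)) dB_s.
The Itô integral has mean 0 and (by the Itô isometry) variance sigma^2 * int_0^t exp(-2 theta (t - s)) ds = sigma^2 * (1 - exp(-2 theta t)) / (2 theta).
With theta = 1/4, sigma = 2, x_0 = 4/3:
  E[X_t] = 4/3 * exp(-1/4 t) = 4*exp(-t/4)/3
  Var(X_t) = (2)^2 * (1 - exp(-2*1/4 t)) / (2 * 1/4) = 8 - 8*exp(-t/2).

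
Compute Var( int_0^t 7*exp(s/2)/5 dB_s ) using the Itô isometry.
Var = 49*exp(t)/25 - 49/25

The Itô integral of a deterministic integrand f(s) has mean 0 because each increment f(s) * (B_{s+ds} - B_s) has mean 0. By the Itô isometry:
  Var( int_0^t f(s) dB_s ) = E[ (int_0^t f(s) dB_s)^2 ] = int_0^t f(s)^2 ds.
Here f(s) = 7*exp(s/2)/5, so f(s)^2 = 49*exp(s)/25. Integrate:
  int_0^t (49*exp(s)/25) ds = 49*exp(t)/25 - 49/25.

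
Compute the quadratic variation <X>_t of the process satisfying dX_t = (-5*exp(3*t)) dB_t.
<X>_t = 25*exp(6*t)/6 - 25/6

For an Itô process dX_t = a(t) dt + b(t) dB_t, the quadratic variation is <X>_t = int_0^t b(s)^2 ds (the drift term does not contribute). Here b(s) = -5*exp(3*s), so
  b(s)^2 = 25*exp(6*s).
Integrating from 0 to t:
  <X>_t = int_0^t (25*exp(6*s)) ds = 25*exp(6*t)/6 - 25/6.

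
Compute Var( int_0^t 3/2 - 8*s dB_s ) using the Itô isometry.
Var = t*(256*t^2 - 144*t + 27)/12

The Itô integral of a deterministic integrand f(s) has mean 0 because each increment f(s) * (B_{s+ds} - B_s) has mean 0. By the Itô isometry:
  Var( int_0^t f(s) dB_s ) = E[ (int_0^t f(s) dB_s)^2 ] = int_0^t f(s)^2 ds.
Here f(s) = 3/2 - 8*s, so f(s)^2 = (16*s - 3)^2/4. Integrate:
  int_0^t ((16*s - 3)^2/4) ds = t*(256*t^2 - 144*t + 27)/12.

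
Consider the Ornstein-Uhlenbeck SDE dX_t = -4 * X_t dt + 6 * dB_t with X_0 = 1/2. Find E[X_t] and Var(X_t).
E[X_t] = exp(-4*t)/2; Var(X_t) = 9/2 - 9*exp(-8*t)/2

The OU SDE dX = -theta X dt + sigma dB admits the integrating factor exp(theta t): d(exp(theta t) X_t) = sigma exp(theta t) dB_t. Integrating from 0 to t:
  X_t = x_0 * exp(-theta t) + sigma * int_0^t exp(-theta (t-s)) dB_s.
The Itô integral has mean 0 and (by the Itô isometry) variance sigma^2 * int_0^t exp(-2 theta (t - s)) ds = sigma^2 * (1 - exp(-2 theta t)) / (2 theta).
With theta = 4, sigma = 6, x_0 = 1/2:
  E[X_t] = 1/2 * exp(-4 t) = exp(-4*t)/2
  Var(X_t) = (6)^2 * (1 - exp(-2*4 t)) / (2 * 4) = 9/2 - 9*exp(-8*t)/2.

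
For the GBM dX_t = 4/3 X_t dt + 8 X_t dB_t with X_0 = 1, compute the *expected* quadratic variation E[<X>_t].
E[<X>_t] = 24*exp(200*t/3)/25 - 24/25

<X>_t = int_0^t (8 * X_s)^2 ds. Taking expectation inside the integral: E[<X>_t] = 8^2 * int_0^t E[X_s^2] ds. For GBM, E[X_s^2] = x_0^2 * exp((2 mu + sigma^2) s). Integrating:
  E[<X>_t] = 8^2 * 1^2 * (exp((2*(4/3) + 8^2) t) - 1) / (2*(4/3) + 8^2)
           = 8^2 * 1^2 * (exp((200/3) t) - 1) / (200/3) = 24*exp(200*t/3)/25 - 24/25.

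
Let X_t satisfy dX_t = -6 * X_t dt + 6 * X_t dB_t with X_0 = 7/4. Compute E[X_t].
E[X_t] = 7*exp(-6*t)/4

For GBM dX = mu X dt + sigma X dB with X_0 = x_0, apply Itô to Y = log X: dY = (mu - sigma^2/2) dt + sigma dB, so Y_t = log(x_0) + (mu - sigma^2/2) t + sigma B_t and hence X_t = x_0 * exp((mu - sigma^2/2) t + sigma B_t).
With mu = -6, sigma = 6, x_0 = 7/4, this gives:
  X_t = 7/4 * exp((-24) * t + (6) * B_t).
Since sigma*B_t ~ Normal(0, sigma^2 t), E[exp(sigma*B_t)] = exp(sigma^2 t / 2); so E[X_t] = x_0 * exp((mu - sigma^2/2) t) * exp(sigma^2 t / 2) = x_0 * exp(mu t) = 7*exp(-6*t)/4.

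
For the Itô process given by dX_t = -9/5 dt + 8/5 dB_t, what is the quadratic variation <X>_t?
<X>_t = 64*t/25

For an Itô process dX_t = a(t) dt + b(t) dB_t, the quadratic variation is <X>_t = int_0^t b(s)^2 ds (the drift term does not contribute). Here b(s) = 8/5, so
  b(s)^2 = 64/25.
Integrating from 0 to t:
  <X>_t = int_0^t (64/25) ds = 64*t/25.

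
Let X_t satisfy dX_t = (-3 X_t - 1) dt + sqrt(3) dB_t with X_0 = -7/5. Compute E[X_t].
E[X_t] = -1/3 - 16*exp(-3*t)/15

Taking expectations and using E[dB_t] = 0, the mean m(t) = E[X_t] satisfies the ODE m'(t) = a m(t) + b with m(0) = x_0. With a = -3, b = -1, x_0 = -7/5, the solution is
  m(t) = x_0 * exp(a t) + (b/a) * (exp(a t) - 1)
       = (-7/5) * exp((-3) t) + ((-1)/(-3)) * (exp((-3) t) - 1)
       = -1/3 - 16*exp(-3*t)/15.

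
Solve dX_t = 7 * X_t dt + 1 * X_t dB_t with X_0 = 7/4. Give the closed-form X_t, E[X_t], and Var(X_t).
X_t = 7/4 * exp((13/2) t + (1) B_t); E[X_t] = 7*exp(7*t)/4; Var(X_t) = 49*(exp(t) - 1)*exp(14*t)/16

For GBM dX = mu X dt + sigma X dB with X_0 = x_0, apply Itô to Y = log X: dY = (mu - sigma^2/2) dt + sigma dB, so Y_t = log(x_0) + (mu - sigma^2/2) t + sigma B_t and hence X_t = x_0 * exp((mu - sigma^2/2) t + sigma B_t).
With mu = 7, sigma = 1, x_0 = 7/4, this gives:
  X_t = 7/4 * exp((13/2) * t + (1) * B_t).
Since sigma*B_t ~ Normal(0, sigma^2 t), E[exp(sigma*B_t)] = exp(sigma^2 t / 2); so E[X_t] = x_0 * exp((mu - sigma^2/2) t) * exp(sigma^2 t / 2) = x_0 * exp(mu t) = 7*exp(7*t)/4.
Var(X_t) = E[X_t^2] - (E[X_t])^2 = x_0^2 * exp(2 mu t) * (exp(sigma^2 t) - 1) = 49*(exp(t) - 1)*exp(14*t)/16.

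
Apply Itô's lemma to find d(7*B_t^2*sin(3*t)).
d(7*B_t^2*sin(3*t)) = (21*B_t^2*cos(3*t) + 7*sin(3*t)) dt + (14*B_t*sin(3*t)) dB_t

Itô's formula for f(t, x): d f(t, B_t) = (f_t + (1/2) f_xx) dt + f_x dB_t. Compute partials of f(t, x) = 7*x^2*sin(3*t):
  f_t(t,x)  = 21*x^2*cos(3*t)
  f_x(t,x)  = 14*x*sin(3*t)
  f_xx(t,x) = 14*sin(3*t)
Assemble drift = f_t + (1/2) f_xx = 21*x^2*cos(3*t) + 7*sin(3*t) and diffusion = f_x = 14*x*sin(3*t). Substituting x = B_t:
  d(7*B_t^2*sin(3*t)) = (21*B_t^2*cos(3*t) + 7*sin(3*t)) dt + (14*B_t*sin(3*t)) dB_t.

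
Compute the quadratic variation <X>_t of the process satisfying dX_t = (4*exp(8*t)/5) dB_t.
<X>_t = exp(16*t)/25 - 1/25

For an Itô process dX_t = a(t) dt + b(t) dB_t, the quadratic variation is <X>_t = int_0^t b(s)^2 ds (the drift term does not contribute). Here b(s) = 4*exp(8*s)/5, so
  b(s)^2 = 16*exp(16*s)/25.
Integrating from 0 to t:
  <X>_t = int_0^t (16*exp(16*s)/25) ds = exp(16*t)/25 - 1/25.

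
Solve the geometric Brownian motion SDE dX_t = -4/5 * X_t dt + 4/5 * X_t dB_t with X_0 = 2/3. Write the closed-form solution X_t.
X_t = 2/3 * exp((-28/25) * t + (4/5) * B_t)

For GBM dX = mu X dt + sigma X dB with X_0 = x_0, apply Itô to Y = log X: dY = (mu - sigma^2/2) dt + sigma dB, so Y_t = log(x_0) + (mu - sigma^2/2) t + sigma B_t and hence X_t = x_0 * exp((mu - sigma^2/2) t + sigma B_t).
With mu = -4/5, sigma = 4/5, x_0 = 2/3, this gives:
  X_t = 2/3 * exp((-28/25) * t + (4/5) * B_t).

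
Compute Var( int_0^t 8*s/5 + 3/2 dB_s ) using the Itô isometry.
Var = t*(256*t^2 + 720*t + 675)/300

The Itô integral of a deterministic integrand f(s) has mean 0 because each increment f(s) * (B_{s+ds} - B_s) has mean 0. By the Itô isometry:
  Var( int_0^t f(s) dB_s ) = E[ (int_0^t f(s) dB_s)^2 ] = int_0^t f(s)^2 ds.
Here f(s) = 8*s/5 + 3/2, so f(s)^2 = (16*s + 15)^2/100. Integrate:
  int_0^t ((16*s + 15)^2/100) ds = t*(256*t^2 + 720*t + 675)/300.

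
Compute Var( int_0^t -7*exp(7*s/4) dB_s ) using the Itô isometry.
Var = 14*exp(7*t/2) - 14

The Itô integral of a deterministic integrand f(s) has mean 0 because each increment f(s) * (B_{s+ds} - B_s) has mean 0. By the Itô isometry:
  Var( int_0^t f(s) dB_s ) = E[ (int_0^t f(s) dB_s)^2 ] = int_0^t f(s)^2 ds.
Here f(s) = -7*exp(7*s/4), so f(s)^2 = 49*exp(7*s/2). Integrate:
  int_0^t (49*exp(7*s/2)) ds = 14*exp(7*t/2) - 14.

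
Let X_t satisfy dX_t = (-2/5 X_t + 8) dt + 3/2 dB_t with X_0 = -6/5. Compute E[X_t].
E[X_t] = 20 - 106*exp(-2*t/5)/5

Taking expectations and using E[dB_t] = 0, the mean m(t) = E[X_t] satisfies the ODE m'(t) = a m(t) + b with m(0) = x_0. With a = -2/5, b = 8, x_0 = -6/5, the solution is
  m(t) = x_0 * exp(a t) + (b/a) * (exp(a t) - 1)
       = (-6/5) * exp((-2/5) t) + (8/(-2/5)) * (exp((-2/5) t) - 1)
       = 20 - 106*exp(-2*t/5)/5.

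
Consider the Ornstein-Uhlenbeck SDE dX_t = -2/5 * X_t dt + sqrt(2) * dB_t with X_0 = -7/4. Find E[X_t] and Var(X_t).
E[X_t] = -7*exp(-2*t/5)/4; Var(X_t) = 5/2 - 5*exp(-4*t/5)/2

The OU SDE dX = -theta X dt + sigma dB admits the integrating factor exp(theta t): d(exp(theta t) X_t) = sigma exp(theta t) dB_t. Integrating from 0 to t:
  X_t = x_0 * exp(-theta t) + sigma * int_0^t exp(-theta (t-s)) dB_s.
The Itô integral has mean 0 and (by the Itô isometry) variance sigma^2 * int_0^t exp(-2 theta (t - s)) ds = sigma^2 * (1 - exp(-2 theta t)) / (2 theta).
With theta = 2/5, sigma = sqrt(2), x_0 = -7/4:
  E[X_t] = -7/4 * exp(-2/5 t) = -7*exp(-2*t/5)/4
  Var(X_t) = (sqrt(2))^2 * (1 - exp(-2*2/5 t)) / (2 * 2/5) = 5/2 - 5*exp(-4*t/5)/2.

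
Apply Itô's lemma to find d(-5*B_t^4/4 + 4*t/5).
d(-5*B_t^4/4 + 4*t/5) = (4/5 - 15*B_t^2/2) dt + (-5*B_t^3) dB_t

Itô's formula for f(t, x): d f(t, B_t) = (f_t + (1/2) f_xx) dt + f_x dB_t. Compute partials of f(t, x) = 4*t/5 - 5*x^4/4:
  f_t(t,x)  = 4/5
  f_x(t,x)  = -5*x^3
  f_xx(t,x) = -15*x^2
Assemble drift = f_t + (1/2) f_xx = 4/5 - 15*x^2/2 and diffusion = f_x = -5*x^3. Substituting x = B_t:
  d(-5*B_t^4/4 + 4*t/5) = (4/5 - 15*B_t^2/2) dt + (-5*B_t^3) dB_t.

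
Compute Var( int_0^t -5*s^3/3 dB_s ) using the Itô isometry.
Var = 25*t^7/63

The Itô integral of a deterministic integrand f(s) has mean 0 because each increment f(s) * (B_{s+ds} - B_s) has mean 0. By the Itô isometry:
  Var( int_0^t f(s) dB_s ) = E[ (int_0^t f(s) dB_s)^2 ] = int_0^t f(s)^2 ds.
Here f(s) = -5*s^3/3, so f(s)^2 = 25*s^6/9. Integrate:
  int_0^t (25*s^6/9) ds = 25*t^7/63.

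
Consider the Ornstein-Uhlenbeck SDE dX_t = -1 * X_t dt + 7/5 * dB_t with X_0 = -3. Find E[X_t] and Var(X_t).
E[X_t] = -3*exp(-t); Var(X_t) = 49/50 - 49*exp(-2*t)/50

The OU SDE dX = -theta X dt + sigma dB admits the integrating factor exp(theta t): d(exp(theta t) X_t) = sigma exp(theta t) dB_t. Integrating from 0 to t:
  X_t = x_0 * exp(-theta t) + sigma * int_0^t exp(-theta (t-s)) dB_s.
The Itô integral has mean 0 and (by the Itô isometry) variance sigma^2 * int_0^t exp(-2 theta (t - s)) ds = sigma^2 * (1 - exp(-2 theta t)) / (2 theta).
With theta = 1, sigma = 7/5, x_0 = -3:
  E[X_t] = -3 * exp(-1 t) = -3*exp(-t)
  Var(X_t) = (7/5)^2 * (1 - exp(-2*1 t)) / (2 * 1) = 49/50 - 49*exp(-2*t)/50.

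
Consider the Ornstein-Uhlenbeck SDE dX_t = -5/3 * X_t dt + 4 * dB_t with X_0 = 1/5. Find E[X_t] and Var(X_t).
E[X_t] = exp(-5*t/3)/5; Var(X_t) = 24/5 - 24*exp(-10*t/3)/5

The OU SDE dX = -theta X dt + sigma dB admits the integrating factor exp(theta t): d(exp(theta t) X_t) = sigma exp(theta t) dB_t. Integrating from 0 to t:
  X_t = x_0 * exp(-theta t) + sigma * int_0^t exp(-theta (t-s)) dB_s.
The Itô integral has mean 0 and (by the Itô isometry) variance sigma^2 * int_0^t exp(-2 theta (t - s)) ds = sigma^2 * (1 - exp(-2 theta t)) / (2 theta).
With theta = 5/3, sigma = 4, x_0 = 1/5:
  E[X_t] = 1/5 * exp(-5/3 t) = exp(-5*t/3)/5
  Var(X_t) = (4)^2 * (1 - exp(-2*5/3 t)) / (2 * 5/3) = 24/5 - 24*exp(-10*t/3)/5.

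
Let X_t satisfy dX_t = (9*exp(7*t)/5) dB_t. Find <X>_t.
<X>_t = 81*exp(14*t)/350 - 81/350

For an Itô process dX_t = a(t) dt + b(t) dB_t, the quadratic variation is <X>_t = int_0^t b(s)^2 ds (the drift term does not contribute). Here b(s) = 9*exp(7*s)/5, so
  b(s)^2 = 81*exp(14*s)/25.
Integrating from 0 to t:
  <X>_t = int_0^t (81*exp(14*s)/25) ds = 81*exp(14*t)/350 - 81/350.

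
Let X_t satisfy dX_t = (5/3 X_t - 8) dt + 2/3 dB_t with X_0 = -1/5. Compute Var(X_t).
Var(X_t) = 2*exp(10*t/3)/15 - 2/15

The variance V(t) = Var(X_t) satisfies V'(t) = 2 a V(t) + c^2 with V(0) = 0 (drift coefficient is linear in X, diffusion is constant). With a = 5/3, c = 2/3, the solution is
  V(t) = (c^2 / (2 a)) * (exp(2 a t) - 1)
       = ((2/3)^2 / (2*(5/3))) * (exp((10/3) t) - 1)
       = 2*exp(10*t/3)/15 - 2/15.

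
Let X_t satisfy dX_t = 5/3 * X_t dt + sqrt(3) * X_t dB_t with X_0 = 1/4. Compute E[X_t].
E[X_t] = exp(5*t/3)/4

For GBM dX = mu X dt + sigma X dB with X_0 = x_0, apply Itô to Y = log X: dY = (mu - sigma^2/2) dt + sigma dB, so Y_t = log(x_0) + (mu - sigma^2/2) t + sigma B_t and hence X_t = x_0 * exp((mu - sigma^2/2) t + sigma B_t).
With mu = 5/3, sigma = sqrt(3), x_0 = 1/4, this gives:
  X_t = 1/4 * exp((1/6) * t + (sqrt(3)) * B_t).
Since sigma*B_t ~ Normal(0, sigma^2 t), E[exp(sigma*B_t)] = exp(sigma^2 t / 2); so E[X_t] = x_0 * exp((mu - sigma^2/2) t) * exp(sigma^2 t / 2) = x_0 * exp(mu t) = exp(5*t/3)/4.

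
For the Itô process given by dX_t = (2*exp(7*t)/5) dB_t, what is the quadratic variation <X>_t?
<X>_t = 2*exp(14*t)/175 - 2/175

For an Itô process dX_t = a(t) dt + b(t) dB_t, the quadratic variation is <X>_t = int_0^t b(s)^2 ds (the drift term does not contribute). Here b(s) = 2*exp(7*s)/5, so
  b(s)^2 = 4*exp(14*s)/25.
Integrating from 0 to t:
  <X>_t = int_0^t (4*exp(14*s)/25) ds = 2*exp(14*t)/175 - 2/175.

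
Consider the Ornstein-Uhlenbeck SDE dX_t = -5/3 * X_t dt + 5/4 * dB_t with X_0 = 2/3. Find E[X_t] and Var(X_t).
E[X_t] = 2*exp(-5*t/3)/3; Var(X_t) = 15/32 - 15*exp(-10*t/3)/32

The OU SDE dX = -theta X dt + sigma dB admits the integrating factor exp(theta t): d(exp(theta t) X_t) = sigma exp(theta t) dB_t. Integrating from 0 to t:
  X_t = x_0 * exp(-theta t) + sigma * int_0^t exp(-theta (t-s)) dB_s.
The Itô integral has mean 0 and (by the Itô isometry) variance sigma^2 * int_0^t exp(-2 theta (t - s)) ds = sigma^2 * (1 - exp(-2 theta t)) / (2 theta).
With theta = 5/3, sigma = 5/4, x_0 = 2/3:
  E[X_t] = 2/3 * exp(-5/3 t) = 2*exp(-5*t/3)/3
  Var(X_t) = (5/4)^2 * (1 - exp(-2*5/3 t)) / (2 * 5/3) = 15/32 - 15*exp(-10*t/3)/32.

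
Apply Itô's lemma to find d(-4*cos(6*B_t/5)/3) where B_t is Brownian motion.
d(-4*cos(6*B_t/5)/3) = (24*cos(6*B_t/5)/25) dt + (8*sin(6*B_t/5)/5) dB_t

Itô's formula for f(B_t) gives d f(B_t) = f'(B_t) dB_t + (1/2) f''(B_t) dt. Compute derivatives of f(x) = -4*cos(6*x/5)/3:
  f'(x)  = 8*sin(6*x/5)/5
  f''(x) = 48*cos(6*x/5)/25
Substitute x = B_t and multiply the f'' term by 1/2:
  drift     = (1/2) * (48*cos(6*x/5)/25) evaluated at B_t = 24*cos(6*B_t/5)/25
  diffusion = (8*sin(6*x/5)/5) evaluated at B_t = 8*sin(6*B_t/5)/5
Therefore d(-4*cos(6*B_t/5)/3) = (24*cos(6*B_t/5)/25) dt + (8*sin(6*B_t/5)/5) dB_t.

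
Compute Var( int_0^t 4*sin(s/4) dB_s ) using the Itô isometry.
Var = 8*t - 16*sin(t/2)

The Itô integral of a deterministic integrand f(s) has mean 0 because each increment f(s) * (B_{s+ds} - B_s) has mean 0. By the Itô isometry:
  Var( int_0^t f(s) dB_s ) = E[ (int_0^t f(s) dB_s)^2 ] = int_0^t f(s)^2 ds.
Here f(s) = 4*sin(s/4), so f(s)^2 = 16*sin(s/4)^2. Integrate:
  int_0^t (16*sin(s/4)^2) ds = 8*t - 16*sin(t/2).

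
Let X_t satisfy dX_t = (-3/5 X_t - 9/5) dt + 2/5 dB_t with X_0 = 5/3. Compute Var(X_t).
Var(X_t) = 2/15 - 2*exp(-6*t/5)/15

The variance V(t) = Var(X_t) satisfies V'(t) = 2 a V(t) + c^2 with V(0) = 0 (drift coefficient is linear in X, diffusion is constant). With a = -3/5, c = 2/5, the solution is
  V(t) = (c^2 / (2 a)) * (exp(2 a t) - 1)
       = ((2/5)^2 / (2*(-3/5))) * (exp((-6/5) t) - 1)
       = 2/15 - 2*exp(-6*t/5)/15.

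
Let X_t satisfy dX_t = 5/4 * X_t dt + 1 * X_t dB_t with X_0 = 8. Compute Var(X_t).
Var(X_t) = 64*(exp(t) - 1)*exp(5*t/2)

For GBM dX = mu X dt + sigma X dB with X_0 = x_0, apply Itô to Y = log X: dY = (mu - sigma^2/2) dt + sigma dB, so Y_t = log(x_0) + (mu - sigma^2/2) t + sigma B_t and hence X_t = x_0 * exp((mu - sigma^2/2) t + sigma B_t).
With mu = 5/4, sigma = 1, x_0 = 8, this gives:
  X_t = 8 * exp((3/4) * t + (1) * B_t).
Since sigma*B_t ~ Normal(0, sigma^2 t), E[exp(sigma*B_t)] = exp(sigma^2 t / 2); so E[X_t] = x_0 * exp((mu - sigma^2/2) t) * exp(sigma^2 t / 2) = x_0 * exp(mu t) = 8*exp(5*t/4).
Var(X_t) = E[X_t^2] - (E[X_t])^2 = x_0^2 * exp(2 mu t) * (exp(sigma^2 t) - 1) = 64*(exp(t) - 1)*exp(5*t/2).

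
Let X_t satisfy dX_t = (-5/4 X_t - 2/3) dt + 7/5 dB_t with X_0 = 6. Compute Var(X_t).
Var(X_t) = 98/125 - 98*exp(-5*t/2)/125

The variance V(t) = Var(X_t) satisfies V'(t) = 2 a V(t) + c^2 with V(0) = 0 (drift coefficient is linear in X, diffusion is constant). With a = -5/4, c = 7/5, the solution is
  V(t) = (c^2 / (2 a)) * (exp(2 a t) - 1)
       = ((7/5)^2 / (2*(-5/4))) * (exp((-5/2) t) - 1)
       = 98/125 - 98*exp(-5*t/2)/125.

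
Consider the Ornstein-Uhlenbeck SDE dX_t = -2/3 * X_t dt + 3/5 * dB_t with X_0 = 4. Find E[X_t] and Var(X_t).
E[X_t] = 4*exp(-2*t/3); Var(X_t) = 27/100 - 27*exp(-4*t/3)/100

The OU SDE dX = -theta X dt + sigma dB admits the integrating factor exp(theta t): d(exp(theta t) X_t) = sigma exp(theta t) dB_t. Integrating from 0 to t:
  X_t = x_0 * exp(-theta t) + sigma * int_0^t exp(-theta (t-s)) dB_s.
The Itô integral has mean 0 and (by the Itô isometry) variance sigma^2 * int_0^t exp(-2 theta (t - s)) ds = sigma^2 * (1 - exp(-2 theta t)) / (2 theta).
With theta = 2/3, sigma = 3/5, x_0 = 4:
  E[X_t] = 4 * exp(-2/3 t) = 4*exp(-2*t/3)
  Var(X_t) = (3/5)^2 * (1 - exp(-2*2/3 t)) / (2 * 2/3) = 27/100 - 27*exp(-4*t/3)/100.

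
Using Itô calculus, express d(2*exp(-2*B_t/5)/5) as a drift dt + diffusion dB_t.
d(2*exp(-2*B_t/5)/5) = (4*exp(-2*B_t/5)/125) dt + (-4*exp(-2*B_t/5)/25) dB_t

Itô's formula for f(B_t) gives d f(B_t) = f'(B_t) dB_t + (1/2) f''(B_t) dt. Compute derivatives of f(x) = 2*exp(-2*x/5)/5:
  f'(x)  = -4*exp(-2*x/5)/25
  f''(x) = 8*exp(-2*x/5)/125
Substitute x = B_t and multiply the f'' term by 1/2:
  drift     = (1/2) * (8*exp(-2*x/5)/125) evaluated at B_t = 4*exp(-2*B_t/5)/125
  diffusion = (-4*exp(-2*x/5)/25) evaluated at B_t = -4*exp(-2*B_t/5)/25
Therefore d(2*exp(-2*B_t/5)/5) = (4*exp(-2*B_t/5)/125) dt + (-4*exp(-2*B_t/5)/25) dB_t.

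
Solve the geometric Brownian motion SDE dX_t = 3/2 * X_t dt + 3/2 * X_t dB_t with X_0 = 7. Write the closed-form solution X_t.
X_t = 7 * exp((3/8) * t + (3/2) * B_t)

For GBM dX = mu X dt + sigma X dB with X_0 = x_0, apply Itô to Y = log X: dY = (mu - sigma^2/2) dt + sigma dB, so Y_t = log(x_0) + (mu - sigma^2/2) t + sigma B_t and hence X_t = x_0 * exp((mu - sigma^2/2) t + sigma B_t).
With mu = 3/2, sigma = 3/2, x_0 = 7, this gives:
  X_t = 7 * exp((3/8) * t + (3/2) * B_t).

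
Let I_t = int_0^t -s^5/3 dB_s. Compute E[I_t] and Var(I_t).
E[I_t] = 0; Var(I_t) = t^11/99

The Itô integral of a deterministic integrand f(s) has mean 0 because each increment f(s) * (B_{s+ds} - B_s) has mean 0. By the Itô isometry:
  Var( int_0^t f(s) dB_s ) = E[ (int_0^t f(s) dB_s)^2 ] = int_0^t f(s)^2 ds.
Here f(s) = -s^5/3, so f(s)^2 = s^10/9. Integrate:
  int_0^t (s^10/9) ds = t^11/99.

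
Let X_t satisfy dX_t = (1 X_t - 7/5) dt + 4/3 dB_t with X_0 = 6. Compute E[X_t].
E[X_t] = 23*exp(t)/5 + 7/5

Taking expectations and using E[dB_t] = 0, the mean m(t) = E[X_t] satisfies the ODE m'(t) = a m(t) + b with m(0) = x_0. With a = 1, b = -7/5, x_0 = 6, the solution is
  m(t) = x_0 * exp(a t) + (b/a) * (exp(a t) - 1)
       = 6 * exp(1 t) + ((-7/5)/1) * (exp(1 t) - 1)
       = 23*exp(t)/5 + 7/5.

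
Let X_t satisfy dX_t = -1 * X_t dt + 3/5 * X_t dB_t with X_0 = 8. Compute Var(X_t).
Var(X_t) = (64*exp(9*t/25) - 64)*exp(-2*t)

For GBM dX = mu X dt + sigma X dB with X_0 = x_0, apply Itô to Y = log X: dY = (mu - sigma^2/2) dt + sigma dB, so Y_t = log(x_0) + (mu - sigma^2/2) t + sigma B_t and hence X_t = x_0 * exp((mu - sigma^2/2) t + sigma B_t).
With mu = -1, sigma = 3/5, x_0 = 8, this gives:
  X_t = 8 * exp((-59/50) * t + (3/5) * B_t).
Since sigma*B_t ~ Normal(0, sigma^2 t), E[exp(sigma*B_t)] = exp(sigma^2 t / 2); so E[X_t] = x_0 * exp((mu - sigma^2/2) t) * exp(sigma^2 t / 2) = x_0 * exp(mu t) = 8*exp(-t).
Var(X_t) = E[X_t^2] - (E[X_t])^2 = x_0^2 * exp(2 mu t) * (exp(sigma^2 t) - 1) = (64*exp(9*t/25) - 64)*exp(-2*t).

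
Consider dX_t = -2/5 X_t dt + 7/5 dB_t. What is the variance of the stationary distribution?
lim Var(X_t) = 49/20

The OU SDE dX = -theta X dt + sigma dB admits the integrating factor exp(theta t): d(exp(theta t) X_t) = sigma exp(theta t) dB_t. Integrating from 0 to t gives X_t = x_0 * exp(-theta t) + sigma * int_0^t exp(-theta (t-s)) dB_s for any initial x_0. The Itô integral has variance (by the Itô isometry) sigma^2 * int_0^t exp(-2 theta (t - s)) ds = sigma^2 * (1 - exp(-2 theta t)) / (2 theta), independent of x_0.
With theta = 2/5, sigma = 7/5:
  Var(X_t) = (7/5)^2 * (1 - exp(-2*2/5 t)) / (2 * 2/5) = 49/20 - 49*exp(-4*t/5)/20.
As t -> infinity, exp(-2*2/5 t) -> 0, so the stationary variance is sigma^2 / (2 theta) = 49/20.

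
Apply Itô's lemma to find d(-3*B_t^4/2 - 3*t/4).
d(-3*B_t^4/2 - 3*t/4) = (-9*B_t^2 - 3/4) dt + (-6*B_t^3) dB_t

Itô's formula for f(t, x): d f(t, B_t) = (f_t + (1/2) f_xx) dt + f_x dB_t. Compute partials of f(t, x) = -3*t/4 - 3*x^4/2:
  f_t(t,x)  = -3/4
  f_x(t,x)  = -6*x^3
  f_xx(t,x) = -18*x^2
Assemble drift = f_t + (1/2) f_xx = -9*x^2 - 3/4 and diffusion = f_x = -6*x^3. Substituting x = B_t:
  d(-3*B_t^4/2 - 3*t/4) = (-9*B_t^2 - 3/4) dt + (-6*B_t^3) dB_t.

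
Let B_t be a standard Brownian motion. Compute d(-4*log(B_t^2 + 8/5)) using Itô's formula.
d(-4*log(B_t^2 + 8/5)) = (20*(5*B_t^2 - 8)/(5*B_t^2 + 8)^2) dt + (-40*B_t/(5*B_t^2 + 8)) dB_t

Itô's formula for f(B_t) gives d f(B_t) = f'(B_t) dB_t + (1/2) f''(B_t) dt. Compute derivatives of f(x) = -4*log(x^2 + 8/5):
  f'(x)  = -40*x/(5*x^2 + 8)
  f''(x) = 40*(5*x^2 - 8)/(5*x^2 + 8)^2
Substitute x = B_t and multiply the f'' term by 1/2:
  drift     = (1/2) * (40*(5*x^2 - 8)/(5*x^2 + 8)^2) evaluated at B_t = 20*(5*B_t^2 - 8)/(5*B_t^2 + 8)^2
  diffusion = (-40*x/(5*x^2 + 8)) evaluated at B_t = -40*B_t/(5*B_t^2 + 8)
Therefore d(-4*log(B_t^2 + 8/5)) = (20*(5*B_t^2 - 8)/(5*B_t^2 + 8)^2) dt + (-40*B_t/(5*B_t^2 + 8)) dB_t.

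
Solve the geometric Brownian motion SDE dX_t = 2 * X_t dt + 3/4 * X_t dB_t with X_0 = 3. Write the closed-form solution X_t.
X_t = 3 * exp((55/32) * t + (3/4) * B_t)

For GBM dX = mu X dt + sigma X dB with X_0 = x_0, apply Itô to Y = log X: dY = (mu - sigma^2/2) dt + sigma dB, so Y_t = log(x_0) + (mu - sigma^2/2) t + sigma B_t and hence X_t = x_0 * exp((mu - sigma^2/2) t + sigma B_t).
With mu = 2, sigma = 3/4, x_0 = 3, this gives:
  X_t = 3 * exp((55/32) * t + (3/4) * B_t).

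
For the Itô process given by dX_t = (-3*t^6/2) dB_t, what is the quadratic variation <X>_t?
<X>_t = 9*t^13/52

For an Itô process dX_t = a(t) dt + b(t) dB_t, the quadratic variation is <X>_t = int_0^t b(s)^2 ds (the drift term does not contribute). Here b(s) = -3*s^6/2, so
  b(s)^2 = 9*s^12/4.
Integrating from 0 to t:
  <X>_t = int_0^t (9*s^12/4) ds = 9*t^13/52.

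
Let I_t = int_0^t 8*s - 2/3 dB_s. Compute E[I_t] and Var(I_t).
E[I_t] = 0; Var(I_t) = 4*t*(48*t^2 - 12*t + 1)/9

The Itô integral of a deterministic integrand f(s) has mean 0 because each increment f(s) * (B_{s+ds} - B_s) has mean 0. By the Itô isometry:
  Var( int_0^t f(s) dB_s ) = E[ (int_0^t f(s) dB_s)^2 ] = int_0^t f(s)^2 ds.
Here f(s) = 8*s - 2/3, so f(s)^2 = 4*(12*s - 1)^2/9. Integrate:
  int_0^t (4*(12*s - 1)^2/9) ds = 4*t*(48*t^2 - 12*t + 1)/9.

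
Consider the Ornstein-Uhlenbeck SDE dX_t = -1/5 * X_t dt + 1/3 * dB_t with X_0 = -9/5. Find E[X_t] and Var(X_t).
E[X_t] = -9*exp(-t/5)/5; Var(X_t) = 5/18 - 5*exp(-2*t/5)/18

The OU SDE dX = -theta X dt + sigma dB admits the integrating factor exp(theta t): d(exp(theta t) X_t) = sigma exp(theta t) dB_t. Integrating from 0 to t:
  X_t = x_0 * exp(-theta t) + sigma * int_0^t exp(-theta (t-s)) dB_s.
The Itô integral has mean 0 and (by the Itô isometry) variance sigma^2 * int_0^t exp(-2 theta (t - s)) ds = sigma^2 * (1 - exp(-2 theta t)) / (2 theta).
With theta = 1/5, sigma = 1/3, x_0 = -9/5:
  E[X_t] = -9/5 * exp(-1/5 t) = -9*exp(-t/5)/5
  Var(X_t) = (1/3)^2 * (1 - exp(-2*1/5 t)) / (2 * 1/5) = 5/18 - 5*exp(-2*t/5)/18.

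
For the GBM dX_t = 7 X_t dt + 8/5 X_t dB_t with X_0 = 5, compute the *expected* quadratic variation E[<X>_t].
E[<X>_t] = 800*exp(414*t/25)/207 - 800/207

<X>_t = int_0^t ((8/5) * X_s)^2 ds. Taking expectation inside the integral: E[<X>_t] = (8/5)^2 * int_0^t E[X_s^2] ds. For GBM, E[X_s^2] = x_0^2 * exp((2 mu + sigma^2) s). Integrating:
  E[<X>_t] = (8/5)^2 * 5^2 * (exp((2*7 + (8/5)^2) t) - 1) / (2*7 + (8/5)^2)
           = (8/5)^2 * 5^2 * (exp((414/25) t) - 1) / (414/25) = 800*exp(414*t/25)/207 - 800/207.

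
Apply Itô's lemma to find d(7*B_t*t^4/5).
d(7*B_t*t^4/5) = (28*B_t*t^3/5) dt + (7*t^4/5) dB_t

Itô's formula for f(t, x): d f(t, B_t) = (f_t + (1/2) f_xx) dt + f_x dB_t. Compute partials of f(t, x) = 7*t^4*x/5:
  f_t(t,x)  = 28*t^3*x/5
  f_x(t,x)  = 7*t^4/5
  f_xx(t,x) = 0
Assemble drift = f_t + (1/2) f_xx = 28*t^3*x/5 and diffusion = f_x = 7*t^4/5. Substituting x = B_t:
  d(7*B_t*t^4/5) = (28*B_t*t^3/5) dt + (7*t^4/5) dB_t.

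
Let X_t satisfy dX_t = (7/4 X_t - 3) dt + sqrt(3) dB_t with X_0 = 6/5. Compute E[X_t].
E[X_t] = 12/7 - 18*exp(7*t/4)/35

Taking expectations and using E[dB_t] = 0, the mean m(t) = E[X_t] satisfies the ODE m'(t) = a m(t) + b with m(0) = x_0. With a = 7/4, b = -3, x_0 = 6/5, the solution is
  m(t) = x_0 * exp(a t) + (b/a) * (exp(a t) - 1)
       = (6/5) * exp((7/4) t) + ((-3)/(7/4)) * (exp((7/4) t) - 1)
       = 12/7 - 18*exp(7*t/4)/35.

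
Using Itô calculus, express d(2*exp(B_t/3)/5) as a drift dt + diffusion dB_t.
d(2*exp(B_t/3)/5) = (exp(B_t/3)/45) dt + (2*exp(B_t/3)/15) dB_t

Itô's formula for f(B_t) gives d f(B_t) = f'(B_t) dB_t + (1/2) f''(B_t) dt. Compute derivatives of f(x) = 2*exp(x/3)/5:
  f'(x)  = 2*exp(x/3)/15
  f''(x) = 2*exp(x/3)/45
Substitute x = B_t and multiply the f'' term by 1/2:
  drift     = (1/2) * (2*exp(x/3)/45) evaluated at B_t = exp(B_t/3)/45
  diffusion = (2*exp(x/3)/15) evaluated at B_t = 2*exp(B_t/3)/15
Therefore d(2*exp(B_t/3)/5) = (exp(B_t/3)/45) dt + (2*exp(B_t/3)/15) dB_t.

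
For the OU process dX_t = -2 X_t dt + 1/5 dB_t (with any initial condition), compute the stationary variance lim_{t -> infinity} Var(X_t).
lim Var(X_t) = 1/100

The OU SDE dX = -theta X dt + sigma dB admits the integrating factor exp(theta t): d(exp(theta t) X_t) = sigma exp(theta t) dB_t. Integrating from 0 to t gives X_t = x_0 * exp(-theta t) + sigma * int_0^t exp(-theta (t-s)) dB_s for any initial x_0. The Itô integral has variance (by the Itô isometry) sigma^2 * int_0^t exp(-2 theta (t - s)) ds = sigma^2 * (1 - exp(-2 theta t)) / (2 theta), independent of x_0.
With theta = 2, sigma = 1/5:
  Var(X_t) = (1/5)^2 * (1 - exp(-2*2 t)) / (2 * 2) = 1/100 - exp(-4*t)/100.
As t -> infinity, exp(-2*2 t) -> 0, so the stationary variance is sigma^2 / (2 theta) = 1/100.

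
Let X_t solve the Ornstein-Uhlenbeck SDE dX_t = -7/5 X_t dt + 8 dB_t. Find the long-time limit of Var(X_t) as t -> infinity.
lim Var(X_t) = 160/7

The OU SDE dX = -theta X dt + sigma dB admits the integrating factor exp(theta t): d(exp(theta t) X_t) = sigma exp(theta t) dB_t. Integrating from 0 to t gives X_t = x_0 * exp(-theta t) + sigma * int_0^t exp(-theta (t-s)) dB_s for any initial x_0. The Itô integral has variance (by the Itô isometry) sigma^2 * int_0^t exp(-2 theta (t - s)) ds = sigma^2 * (1 - exp(-2 theta t)) / (2 theta), independent of x_0.
With theta = 7/5, sigma = 8:
  Var(X_t) = (8)^2 * (1 - exp(-2*7/5 t)) / (2 * 7/5) = 160/7 - 160*exp(-14*t/5)/7.
As t -> infinity, exp(-2*7/5 t) -> 0, so the stationary variance is sigma^2 / (2 theta) = 160/7.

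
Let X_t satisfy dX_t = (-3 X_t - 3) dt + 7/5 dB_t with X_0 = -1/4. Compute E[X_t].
E[X_t] = -1 + 3*exp(-3*t)/4

Taking expectations and using E[dB_t] = 0, the mean m(t) = E[X_t] satisfies the ODE m'(t) = a m(t) + b with m(0) = x_0. With a = -3, b = -3, x_0 = -1/4, the solution is
  m(t) = x_0 * exp(a t) + (b/a) * (exp(a t) - 1)
       = (-1/4) * exp((-3) t) + ((-3)/(-3)) * (exp((-3) t) - 1)
       = -1 + 3*exp(-3*t)/4.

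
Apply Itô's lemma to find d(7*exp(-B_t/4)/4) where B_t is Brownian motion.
d(7*exp(-B_t/4)/4) = (7*exp(-B_t/4)/128) dt + (-7*exp(-B_t/4)/16) dB_t

Itô's formula for f(B_t) gives d f(B_t) = f'(B_t) dB_t + (1/2) f''(B_t) dt. Compute derivatives of f(x) = 7*exp(-x/4)/4:
  f'(x)  = -7*exp(-x/4)/16
  f''(x) = 7*exp(-x/4)/64
Substitute x = B_t and multiply the f'' term by 1/2:
  drift     = (1/2) * (7*exp(-x/4)/64) evaluated at B_t = 7*exp(-B_t/4)/128
  diffusion = (-7*exp(-x/4)/16) evaluated at B_t = -7*exp(-B_t/4)/16
Therefore d(7*exp(-B_t/4)/4) = (7*exp(-B_t/4)/128) dt + (-7*exp(-B_t/4)/16) dB_t.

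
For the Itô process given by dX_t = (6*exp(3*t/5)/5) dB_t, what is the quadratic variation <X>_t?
<X>_t = 6*exp(6*t/5)/5 - 6/5

For an Itô process dX_t = a(t) dt + b(t) dB_t, the quadratic variation is <X>_t = int_0^t b(s)^2 ds (the drift term does not contribute). Here b(s) = 6*exp(3*s/5)/5, so
  b(s)^2 = 36*exp(6*s/5)/25.
Integrating from 0 to t:
  <X>_t = int_0^t (36*exp(6*s/5)/25) ds = 6*exp(6*t/5)/5 - 6/5.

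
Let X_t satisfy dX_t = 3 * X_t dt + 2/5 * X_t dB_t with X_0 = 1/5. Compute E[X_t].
E[X_t] = exp(3*t)/5

For GBM dX = mu X dt + sigma X dB with X_0 = x_0, apply Itô to Y = log X: dY = (mu - sigma^2/2) dt + sigma dB, so Y_t = log(x_0) + (mu - sigma^2/2) t + sigma B_t and hence X_t = x_0 * exp((mu - sigma^2/2) t + sigma B_t).
With mu = 3, sigma = 2/5, x_0 = 1/5, this gives:
  X_t = 1/5 * exp((73/25) * t + (2/5) * B_t).
Since sigma*B_t ~ Normal(0, sigma^2 t), E[exp(sigma*B_t)] = exp(sigma^2 t / 2); so E[X_t] = x_0 * exp((mu - sigma^2/2) t) * exp(sigma^2 t / 2) = x_0 * exp(mu t) = exp(3*t)/5.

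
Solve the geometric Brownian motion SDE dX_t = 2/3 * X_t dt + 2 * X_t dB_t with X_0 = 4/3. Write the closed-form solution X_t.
X_t = 4/3 * exp((-4/3) * t + (2) * B_t)

For GBM dX = mu X dt + sigma X dB with X_0 = x_0, apply Itô to Y = log X: dY = (mu - sigma^2/2) dt + sigma dB, so Y_t = log(x_0) + (mu - sigma^2/2) t + sigma B_t and hence X_t = x_0 * exp((mu - sigma^2/2) t + sigma B_t).
With mu = 2/3, sigma = 2, x_0 = 4/3, this gives:
  X_t = 4/3 * exp((-4/3) * t + (2) * B_t).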